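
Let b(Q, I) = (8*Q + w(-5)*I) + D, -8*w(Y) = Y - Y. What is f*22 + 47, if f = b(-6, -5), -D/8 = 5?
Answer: -1889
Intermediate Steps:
w(Y) = 0 (w(Y) = -(Y - Y)/8 = -⅛*0 = 0)
D = -40 (D = -8*5 = -40)
b(Q, I) = -40 + 8*Q (b(Q, I) = (8*Q + 0*I) - 40 = (8*Q + 0) - 40 = 8*Q - 40 = -40 + 8*Q)
f = -88 (f = -40 + 8*(-6) = -40 - 48 = -88)
f*22 + 47 = -88*22 + 47 = -1936 + 47 = -1889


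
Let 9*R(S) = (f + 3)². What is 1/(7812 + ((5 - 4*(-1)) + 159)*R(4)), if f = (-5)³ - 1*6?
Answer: 3/940940 ≈ 3.1883e-6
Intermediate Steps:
f = -131 (f = -125 - 6 = -131)
R(S) = 16384/9 (R(S) = (-131 + 3)²/9 = (⅑)*(-128)² = (⅑)*16384 = 16384/9)
1/(7812 + ((5 - 4*(-1)) + 159)*R(4)) = 1/(7812 + ((5 - 4*(-1)) + 159)*(16384/9)) = 1/(7812 + ((5 + 4) + 159)*(16384/9)) = 1/(7812 + (9 + 159)*(16384/9)) = 1/(7812 + 168*(16384/9)) = 1/(7812 + 917504/3) = 1/(940940/3) = 3/940940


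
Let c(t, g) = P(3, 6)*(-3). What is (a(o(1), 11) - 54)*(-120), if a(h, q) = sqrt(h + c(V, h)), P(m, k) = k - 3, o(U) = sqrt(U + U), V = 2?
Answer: 6480 - 120*sqrt(-9 + sqrt(2)) ≈ 6480.0 - 330.51*I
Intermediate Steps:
o(U) = sqrt(2)*sqrt(U) (o(U) = sqrt(2*U) = sqrt(2)*sqrt(U))
P(m, k) = -3 + k
c(t, g) = -9 (c(t, g) = (-3 + 6)*(-3) = 3*(-3) = -9)
a(h, q) = sqrt(-9 + h) (a(h, q) = sqrt(h - 9) = sqrt(-9 + h))
(a(o(1), 11) - 54)*(-120) = (sqrt(-9 + sqrt(2)*sqrt(1)) - 54)*(-120) = (sqrt(-9 + sqrt(2)*1) - 54)*(-120) = (sqrt(-9 + sqrt(2)) - 54)*(-120) = (-54 + sqrt(-9 + sqrt(2)))*(-120) = 6480 - 120*sqrt(-9 + sqrt(2))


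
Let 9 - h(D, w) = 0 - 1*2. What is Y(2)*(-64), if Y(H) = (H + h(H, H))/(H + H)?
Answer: -208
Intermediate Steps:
h(D, w) = 11 (h(D, w) = 9 - (0 - 1*2) = 9 - (0 - 2) = 9 - 1*(-2) = 9 + 2 = 11)
Y(H) = (11 + H)/(2*H) (Y(H) = (H + 11)/(H + H) = (11 + H)/((2*H)) = (11 + H)*(1/(2*H)) = (11 + H)/(2*H))
Y(2)*(-64) = ((½)*(11 + 2)/2)*(-64) = ((½)*(½)*13)*(-64) = (13/4)*(-64) = -208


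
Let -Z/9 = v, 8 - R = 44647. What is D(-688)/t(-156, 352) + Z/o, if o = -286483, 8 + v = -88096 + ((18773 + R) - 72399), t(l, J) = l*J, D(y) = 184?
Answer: -11519720453/1966419312 ≈ -5.8582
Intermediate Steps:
R = -44639 (R = 8 - 1*44647 = 8 - 44647 = -44639)
t(l, J) = J*l
v = -186369 (v = -8 + (-88096 + ((18773 - 44639) - 72399)) = -8 + (-88096 + (-25866 - 72399)) = -8 + (-88096 - 98265) = -8 - 186361 = -186369)
Z = 1677321 (Z = -9*(-186369) = 1677321)
D(-688)/t(-156, 352) + Z/o = 184/((352*(-156))) + 1677321/(-286483) = 184/(-54912) + 1677321*(-1/286483) = 184*(-1/54912) - 1677321/286483 = -23/6864 - 1677321/286483 = -11519720453/1966419312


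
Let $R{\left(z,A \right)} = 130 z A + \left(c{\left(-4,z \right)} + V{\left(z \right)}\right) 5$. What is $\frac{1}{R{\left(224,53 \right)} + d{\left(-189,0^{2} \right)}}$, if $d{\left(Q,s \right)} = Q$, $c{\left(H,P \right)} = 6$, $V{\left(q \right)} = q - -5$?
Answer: $\frac{1}{1544346} \approx 6.4752 \cdot 10^{-7}$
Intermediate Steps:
$V{\left(q \right)} = 5 + q$ ($V{\left(q \right)} = q + 5 = 5 + q$)
$R{\left(z,A \right)} = 55 + 5 z + 130 A z$ ($R{\left(z,A \right)} = 130 z A + \left(6 + \left(5 + z\right)\right) 5 = 130 A z + \left(11 + z\right) 5 = 130 A z + \left(55 + 5 z\right) = 55 + 5 z + 130 A z$)
$\frac{1}{R{\left(224,53 \right)} + d{\left(-189,0^{2} \right)}} = \frac{1}{\left(55 + 5 \cdot 224 + 130 \cdot 53 \cdot 224\right) - 189} = \frac{1}{\left(55 + 1120 + 1543360\right) - 189} = \frac{1}{1544535 - 189} = \frac{1}{1544346}$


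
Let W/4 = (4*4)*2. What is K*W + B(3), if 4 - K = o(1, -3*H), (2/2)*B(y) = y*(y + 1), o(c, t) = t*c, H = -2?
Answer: -244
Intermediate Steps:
W = 128 (W = 4*((4*4)*2) = 4*(16*2) = 4*32 = 128)
o(c, t) = c*t
B(y) = y*(1 + y) (B(y) = y*(y + 1) = y*(1 + y))
K = -2 (K = 4 - (-3*(-2)) = 4 - 6 = -2)
K*W + B(3) = -2*128 + 3*(1 + 3) = -256 + 3*4 = -256 + 12 = -244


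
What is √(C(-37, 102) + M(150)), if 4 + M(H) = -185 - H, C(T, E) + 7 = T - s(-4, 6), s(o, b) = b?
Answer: I*√389 ≈ 19.723*I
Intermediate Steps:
C(T, E) = -13 + T (C(T, E) = -7 + (T - 1*6) = -7 + (T - 6) = -7 + (-6 + T) = -13 + T)
M(H) = -189 - H (M(H) = -4 + (-185 - H) = -189 - H)
√(C(-37, 102) + M(150)) = √((-13 - 37) + (-189 - 1*150)) = √(-50 + (-189 - 150)) = √(-50 - 339) = √(-389) = I*√389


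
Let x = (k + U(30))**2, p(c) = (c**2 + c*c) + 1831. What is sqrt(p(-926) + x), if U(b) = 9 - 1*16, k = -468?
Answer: 2*sqrt(485602) ≈ 1393.7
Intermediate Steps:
U(b) = -7 (U(b) = 9 - 16 = -7)
p(c) = 1831 + 2*c**2 (p(c) = (c**2 + c**2) + 1831 = 2*c**2 + 1831 = 1831 + 2*c**2)
x = 225625 (x = (-468 - 7)**2 = (-475)**2 = 225625)
sqrt(p(-926) + x) = sqrt((1831 + 2*(-926)**2) + 225625) = sqrt((1831 + 2*857476) + 225625) = sqrt((1831 + 1714952) + 225625) = sqrt(1716783 + 225625) = sqrt(1942408) = 2*sqrt(485602)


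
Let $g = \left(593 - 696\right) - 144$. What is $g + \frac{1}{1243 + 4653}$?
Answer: $- \frac{1456311}{5896} \approx -247.0$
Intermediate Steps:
$g = -247$ ($g = -103 - 144 = -247$)
$g + \frac{1}{1243 + 4653} = -247 + \frac{1}{1243 + 4653} = -247 + \frac{1}{5896} = - \frac{1456311}{5896}$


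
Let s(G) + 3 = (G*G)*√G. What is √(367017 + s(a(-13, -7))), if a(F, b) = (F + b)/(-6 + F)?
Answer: √(47829631494 + 15200*√95)/361 ≈ 605.82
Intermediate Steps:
a(F, b) = (F + b)/(-6 + F)
s(G) = -3 + G^(5/2) (s(G) = -3 + (G*G)*√G = -3 + G²*√G = -3 + G^(5/2))
√(367017 + s(a(-13, -7))) = √(367017 + (-3 + ((-13 - 7)/(-6 - 13))^(5/2))) = √(367017 + (-3 + (-20/(-19))^(5/2))) = √(367017 + (-3 + (-1/19*(-20))^(5/2))) = √(367017 + (-3 + (20/19)^(5/2))) = √(367017 + (-3 + 800*√95/6859)) = √(367014 + 800*√95/6859)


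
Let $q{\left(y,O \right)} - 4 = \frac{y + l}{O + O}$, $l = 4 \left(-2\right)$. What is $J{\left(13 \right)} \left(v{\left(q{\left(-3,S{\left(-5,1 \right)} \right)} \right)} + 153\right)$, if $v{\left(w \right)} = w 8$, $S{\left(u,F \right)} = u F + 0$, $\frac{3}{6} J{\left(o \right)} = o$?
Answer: $\frac{25194}{5} \approx 5038.8$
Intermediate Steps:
$J{\left(o \right)} = 2 o$
$l = -8$
$S{\left(u,F \right)} = F u$ ($S{\left(u,F \right)} = F u + 0 = F u$)
$q{\left(y,O \right)} = 4 + \frac{-8 + y}{2 O}$ ($q{\left(y,O \right)} = 4 + \frac{y - 8}{O + O} = 4 + \frac{-8 + y}{2 O}$)
$v{\left(w \right)} = 8 w$
$J{\left(13 \right)} \left(v{\left(q{\left(-3,S{\left(-5,1 \right)} \right)} \right)} + 153\right) = 2 \cdot 13 \left(8 \frac{-8 - 3 + 8 \cdot 1 \left(-5\right)}{2 \cdot 1 \left(-5\right)} + 153\right) = 26 \left(8 \frac{-8 - 3 + 8 \left(-5\right)}{2 \left(-5\right)} + 153\right) = 26 \left(8 \cdot \frac{1}{2} \left(- \frac{1}{5}\right) \left(-8 - 3 - 40\right) + 153\right) = 26 \left(8 \cdot \frac{1}{2} \left(- \frac{1}{5}\right) \left(-51\right) + 153\right) = 26 \left(8 \cdot \frac{51}{10} + 153\right) = 26 \left(\frac{204}{5} + 153\right) = 26 \cdot \frac{969}{5} = \frac{25194}{5}$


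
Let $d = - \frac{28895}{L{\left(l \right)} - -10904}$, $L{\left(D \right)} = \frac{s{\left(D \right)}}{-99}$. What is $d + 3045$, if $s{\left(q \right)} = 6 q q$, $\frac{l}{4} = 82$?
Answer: $\frac{439548345}{144664} \approx 3038.4$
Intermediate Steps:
$l = 328$ ($l = 4 \cdot 82 = 328$)
$s{\left(q \right)} = 6 q^{2}$
$L{\left(D \right)} = - \frac{2 D^{2}}{33}$ ($L{\left(D \right)} = \frac{6 D^{2}}{-99} = 6 D^{2} \left(- \frac{1}{99}\right) = - \frac{2 D^{2}}{33}$)
$d = - \frac{953535}{144664}$ ($d = - \frac{28895}{- \frac{2 \cdot 328^{2}}{33} - -10904} = - \frac{28895}{\left(- \frac{2}{33}\right) 107584 + 10904} = - \frac{28895}{- \frac{215168}{33} + 10904} = - \frac{28895}{\frac{144664}{33}} = \left(-28895\right) \frac{33}{144664} = - \frac{953535}{144664} \approx -6.5914$)
$d + 3045 = - \frac{953535}{144664} + 3045 = \frac{439548345}{144664}$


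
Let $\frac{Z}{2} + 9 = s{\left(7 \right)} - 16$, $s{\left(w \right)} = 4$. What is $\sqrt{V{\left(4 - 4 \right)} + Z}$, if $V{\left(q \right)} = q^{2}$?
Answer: $i \sqrt{42} \approx 6.4807 i$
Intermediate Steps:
$Z = -42$ ($Z = -18 + 2 \left(4 - 16\right) = -18 + 2 \left(-12\right) = -18 - 24 = -42$)
$\sqrt{V{\left(4 - 4 \right)} + Z} = \sqrt{\left(4 - 4\right)^{2} - 42} = \sqrt{0^{2} - 42} = \sqrt{0 - 42} = \sqrt{-42} = i \sqrt{42}$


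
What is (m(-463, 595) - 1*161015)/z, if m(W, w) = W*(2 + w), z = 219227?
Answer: -437426/219227 ≈ -1.9953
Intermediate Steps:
(m(-463, 595) - 1*161015)/z = (-463*(2 + 595) - 1*161015)/219227 = (-463*597 - 161015)*(1/219227) = (-276411 - 161015)*(1/219227) = -437426*1/219227 = -437426/219227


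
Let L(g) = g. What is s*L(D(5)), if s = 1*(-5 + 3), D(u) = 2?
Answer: -4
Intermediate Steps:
s = -2 (s = 1*(-2) = -2)
s*L(D(5)) = -2*2 = -4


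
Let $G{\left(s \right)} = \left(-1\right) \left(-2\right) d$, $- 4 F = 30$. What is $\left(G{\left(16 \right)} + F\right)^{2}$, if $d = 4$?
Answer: $\frac{1}{4} \approx 0.25$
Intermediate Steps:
$F = - \frac{15}{2}$ ($F = \left(- \frac{1}{4}\right) 30 = - \frac{15}{2} \approx -7.5$)
$G{\left(s \right)} = 8$ ($G{\left(s \right)} = \left(-1\right) \left(-2\right) 4 = 2 \cdot 4 = 8$)
$\left(G{\left(16 \right)} + F\right)^{2} = \left(8 - \frac{15}{2}\right)^{2} = \left(\frac{1}{2}\right)^{2} = \frac{1}{4}$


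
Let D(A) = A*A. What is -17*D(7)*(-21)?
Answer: 17493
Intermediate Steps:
D(A) = A²
-17*D(7)*(-21) = -17*7²*(-21) = -17*49*(-21) = -833*(-21) = 17493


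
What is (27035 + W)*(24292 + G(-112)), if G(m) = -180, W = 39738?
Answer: 1610030576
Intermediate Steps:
(27035 + W)*(24292 + G(-112)) = (27035 + 39738)*(24292 - 180) = 66773*24112 = 1610030576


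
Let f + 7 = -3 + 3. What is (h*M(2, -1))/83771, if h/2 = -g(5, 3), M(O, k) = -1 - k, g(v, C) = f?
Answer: 0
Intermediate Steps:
f = -7 (f = -7 + (-3 + 3) = -7 + 0 = -7)
g(v, C) = -7
h = 14 (h = 2*(-(-7)) = 2*(-1*(-7)) = 2*7 = 14)
(h*M(2, -1))/83771 = (14*(-1 - 1*(-1)))/83771 = (14*(-1 + 1))*(1/83771) = (14*0)*(1/83771) = 0*(1/83771) = 0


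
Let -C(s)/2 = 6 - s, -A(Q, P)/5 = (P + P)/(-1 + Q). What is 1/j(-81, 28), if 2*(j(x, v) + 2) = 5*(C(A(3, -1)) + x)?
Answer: -2/419 ≈ -0.0047733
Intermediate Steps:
A(Q, P) = -10*P/(-1 + Q) (A(Q, P) = -5*(P + P)/(-1 + Q) = -5*2*P/(-1 + Q) = -10*P/(-1 + Q))
C(s) = -12 + 2*s (C(s) = -2*(6 - s) = -12 + 2*s)
j(x, v) = -7 + 5*x/2 (j(x, v) = -2 + (5*((-12 + 2*(-10*(-1)/(-1 + 3))) + x))/2 = -2 + (5*((-12 + 2*(-10*(-1)/2)) + x))/2 = -2 + (5*((-12 + 2*(-10*(-1)*1/2)) + x))/2 = -2 + (5*((-12 + 2*5) + x))/2 = -2 + (5*((-12 + 10) + x))/2 = -2 + (5*(-2 + x))/2 = -2 + (-10 + 5*x)/2 = -2 + (-5 + 5*x/2) = -7 + 5*x/2)
1/j(-81, 28) = 1/(-7 + (5/2)*(-81)) = 1/(-7 - 405/2) = 1/(-419/2) = -2/419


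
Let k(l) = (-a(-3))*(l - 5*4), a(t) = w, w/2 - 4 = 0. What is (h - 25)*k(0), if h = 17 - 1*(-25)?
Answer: 2720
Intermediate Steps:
w = 8 (w = 8 + 2*0 = 8 + 0 = 8)
h = 42 (h = 17 + 25 = 42)
a(t) = 8
k(l) = 160 - 8*l (k(l) = (-1*8)*(l - 5*4) = -8*(l - 20) = -8*(-20 + l) = 160 - 8*l)
(h - 25)*k(0) = (42 - 25)*(160 - 8*0) = 17*(160 + 0) = 17*160 = 2720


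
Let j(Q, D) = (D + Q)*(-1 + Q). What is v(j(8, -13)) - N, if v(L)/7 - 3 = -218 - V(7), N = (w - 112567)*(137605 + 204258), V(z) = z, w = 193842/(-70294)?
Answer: 1352577236691572/35147 ≈ 3.8483e+10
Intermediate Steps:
j(Q, D) = (-1 + Q)*(D + Q)
w = -96921/35147 (w = 193842*(-1/70294) = -96921/35147 ≈ -2.7576)
N = -1352577291310010/35147 (N = (-96921/35147 - 112567)*(137605 + 204258) = -3956489270/35147*341863 = -1352577291310010/35147 ≈ -3.8483e+10)
v(L) = -1554 (v(L) = 21 + 7*(-218 - 1*7) = 21 + 7*(-218 - 7) = 21 + 7*(-225) = 21 - 1575 = -1554)
v(j(8, -13)) - N = -1554 - 1*(-1352577291310010/35147) = -1554 + 1352577291310010/35147 = 1352577236691572/35147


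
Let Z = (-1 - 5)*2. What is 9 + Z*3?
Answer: -27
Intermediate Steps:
Z = -12 (Z = -6*2 = -12)
9 + Z*3 = 9 - 12*3 = 9 - 36 = -27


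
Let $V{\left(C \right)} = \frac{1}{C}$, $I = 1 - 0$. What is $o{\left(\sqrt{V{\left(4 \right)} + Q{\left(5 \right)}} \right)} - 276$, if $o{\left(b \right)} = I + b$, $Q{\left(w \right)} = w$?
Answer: $-275 + \frac{\sqrt{21}}{2} \approx -272.71$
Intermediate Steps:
$I = 1$ ($I = 1 + 0 = 1$)
$o{\left(b \right)} = 1 + b$
$o{\left(\sqrt{V{\left(4 \right)} + Q{\left(5 \right)}} \right)} - 276 = \left(1 + \sqrt{\frac{1}{4} + 5}\right) - 276 = \left(1 + \sqrt{\frac{21}{4}}\right) - 276 = \left(1 + \frac{\sqrt{21}}{2}\right) - 276 = -275 + \frac{\sqrt{21}}{2}$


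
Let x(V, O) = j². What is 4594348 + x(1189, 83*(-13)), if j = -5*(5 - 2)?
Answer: 4594573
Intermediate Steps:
j = -15 (j = -5*3 = -15)
x(V, O) = 225 (x(V, O) = (-15)² = 225)
4594348 + x(1189, 83*(-13)) = 4594348 + 225 = 4594573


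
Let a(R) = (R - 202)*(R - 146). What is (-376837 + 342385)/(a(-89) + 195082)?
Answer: -34452/263467 ≈ -0.13076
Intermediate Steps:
a(R) = (-202 + R)*(-146 + R)
(-376837 + 342385)/(a(-89) + 195082) = (-376837 + 342385)/((29492 + (-89)**2 - 348*(-89)) + 195082) = -34452/((29492 + 7921 + 30972) + 195082) = -34452/(68385 + 195082) = -34452/263467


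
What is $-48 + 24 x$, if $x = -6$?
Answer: $-192$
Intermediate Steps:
$-48 + 24 x = -48 + 24 \left(-6\right) = -48 - 144 = -192$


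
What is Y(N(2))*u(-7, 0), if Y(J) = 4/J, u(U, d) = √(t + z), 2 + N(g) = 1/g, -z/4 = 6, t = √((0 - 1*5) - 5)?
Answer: -8*√(-24 + I*√10)/3 ≈ -0.85881 - 13.092*I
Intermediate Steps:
t = I*√10 (t = √((0 - 5) - 5) = √(-5 - 5) = √(-10) = I*√10 ≈ 3.1623*I)
z = -24 (z = -4*6 = -24)
N(g) = -2 + 1/g
u(U, d) = √(-24 + I*√10) (u(U, d) = √(I*√10 - 24) = √(-24 + I*√10))
Y(N(2))*u(-7, 0) = (4/(-2 + 1/2))*√(-24 + I*√10) = (4/(-2 + ½))*√(-24 + I*√10) = (4/(-3/2))*√(-24 + I*√10) = (4*(-⅔))*√(-24 + I*√10) = -8*√(-24 + I*√10)/3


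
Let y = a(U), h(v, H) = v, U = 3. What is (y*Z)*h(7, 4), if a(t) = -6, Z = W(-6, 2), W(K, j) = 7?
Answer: -294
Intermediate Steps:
Z = 7
y = -6
(y*Z)*h(7, 4) = -6*7*7 = -42*7 = -294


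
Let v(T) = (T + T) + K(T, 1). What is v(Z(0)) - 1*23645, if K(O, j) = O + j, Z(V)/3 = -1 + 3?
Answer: -23626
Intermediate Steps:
Z(V) = 6 (Z(V) = 3*(-1 + 3) = 3*2 = 6)
v(T) = 1 + 3*T (v(T) = (T + T) + (T + 1) = 2*T + (1 + T) = 1 + 3*T)
v(Z(0)) - 1*23645 = (1 + 3*6) - 1*23645 = (1 + 18) - 23645 = 19 - 23645 = -23626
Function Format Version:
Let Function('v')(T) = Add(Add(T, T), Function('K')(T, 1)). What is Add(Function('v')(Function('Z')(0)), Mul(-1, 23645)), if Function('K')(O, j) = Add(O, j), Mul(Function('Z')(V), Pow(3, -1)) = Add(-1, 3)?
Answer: -23626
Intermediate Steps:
Function('Z')(V) = 6 (Function('Z')(V) = Mul(3, Add(-1, 3)) = Mul(3, 2) = 6)
Function('v')(T) = Add(1, Mul(3, T)) (Function('v')(T) = Add(Add(T, T), Add(T, 1)) = Add(Mul(2, T), Add(1, T)) = Add(1, Mul(3, T)))
Add(Function('v')(Function('Z')(0)), Mul(-1, 23645)) = Add(Add(1, Mul(3, 6)), Mul(-1, 23645)) = Add(Add(1, 18), -23645) = Add(19, -23645) = -23626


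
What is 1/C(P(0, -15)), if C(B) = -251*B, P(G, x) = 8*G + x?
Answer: 1/3765 ≈ 0.00026560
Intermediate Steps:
P(G, x) = x + 8*G
1/C(P(0, -15)) = 1/(-251*(-15 + 8*0)) = 1/(-251*(-15 + 0)) = 1/(-251*(-15)) = 1/3765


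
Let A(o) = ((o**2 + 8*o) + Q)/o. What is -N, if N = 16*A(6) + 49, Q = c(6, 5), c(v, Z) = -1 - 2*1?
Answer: -265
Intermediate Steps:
c(v, Z) = -3 (c(v, Z) = -1 - 2 = -3)
Q = -3
A(o) = (-3 + o**2 + 8*o)/o (A(o) = ((o**2 + 8*o) - 3)/o = (-3 + o**2 + 8*o)/o)
N = 265 (N = 16*(8 + 6 - 3/6) + 49 = 16*(8 + 6 - 3*1/6) + 49 = 16*(8 + 6 - 1/2) + 49 = 16*(27/2) + 49 = 216 + 49 = 265)
-N = -1*265 = -265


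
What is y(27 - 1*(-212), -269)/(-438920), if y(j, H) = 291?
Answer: -291/438920 ≈ -0.00066299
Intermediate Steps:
y(27 - 1*(-212), -269)/(-438920) = 291/(-438920) = 291*(-1/438920) = -291/438920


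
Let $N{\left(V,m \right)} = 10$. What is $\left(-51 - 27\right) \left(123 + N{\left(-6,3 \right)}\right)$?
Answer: $-10374$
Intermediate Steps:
$\left(-51 - 27\right) \left(123 + N{\left(-6,3 \right)}\right) = \left(-51 - 27\right) \left(123 + 10\right) = \left(-51 - 27\right) 133 = \left(-78\right) 133 = -10374$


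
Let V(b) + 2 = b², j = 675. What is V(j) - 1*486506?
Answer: -30883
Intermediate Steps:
V(b) = -2 + b²
V(j) - 1*486506 = (-2 + 675²) - 1*486506 = (-2 + 455625) - 486506 = 455623 - 486506 = -30883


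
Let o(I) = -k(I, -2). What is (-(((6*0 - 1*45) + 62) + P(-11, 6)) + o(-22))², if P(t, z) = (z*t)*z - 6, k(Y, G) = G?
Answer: 149769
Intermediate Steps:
P(t, z) = -6 + t*z² (P(t, z) = (t*z)*z - 6 = t*z² - 6 = -6 + t*z²)
o(I) = 2 (o(I) = -1*(-2) = 2)
(-(((6*0 - 1*45) + 62) + P(-11, 6)) + o(-22))² = (-(((6*0 - 1*45) + 62) + (-6 - 11*6²)) + 2)² = (-(((0 - 45) + 62) + (-6 - 11*36)) + 2)² = (-((-45 + 62) + (-6 - 396)) + 2)² = (-(17 - 402) + 2)² = (-1*(-385) + 2)² = (385 + 2)² = 387² = 149769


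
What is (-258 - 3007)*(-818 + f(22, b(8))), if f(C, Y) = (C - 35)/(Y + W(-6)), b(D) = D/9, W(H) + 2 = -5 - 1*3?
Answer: 218621135/82 ≈ 2.6661e+6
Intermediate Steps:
W(H) = -10 (W(H) = -2 + (-5 - 1*3) = -2 + (-5 - 3) = -2 - 8 = -10)
b(D) = D/9 (b(D) = D*(1/9) = D/9)
f(C, Y) = (-35 + C)/(-10 + Y) (f(C, Y) = (C - 35)/(Y - 10) = (-35 + C)/(-10 + Y))
(-258 - 3007)*(-818 + f(22, b(8))) = (-258 - 3007)*(-818 + (-35 + 22)/(-10 + (1/9)*8)) = -3265*(-818 - 13/(-10 + 8/9)) = -3265*(-818 - 13/(-82/9)) = -3265*(-818 - 9/82*(-13)) = -3265*(-818 + 117/82) = -3265*(-66959/82) = 218621135/82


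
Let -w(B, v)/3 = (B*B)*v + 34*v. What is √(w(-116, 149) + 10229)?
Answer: I*√6019801 ≈ 2453.5*I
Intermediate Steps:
w(B, v) = -102*v - 3*v*B² (w(B, v) = -3*((B*B)*v + 34*v) = -3*(B²*v + 34*v) = -3*(v*B² + 34*v) = -3*(34*v + v*B²) = -102*v - 3*v*B²)
√(w(-116, 149) + 10229) = √(-3*149*(34 + (-116)²) + 10229) = √(-3*149*(34 + 13456) + 10229) = √(-3*149*13490 + 10229) = √(-6030030 + 10229) = √(-6019801) = I*√6019801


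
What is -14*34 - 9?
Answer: -485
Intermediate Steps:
-14*34 - 9 = -476 - 9 = -485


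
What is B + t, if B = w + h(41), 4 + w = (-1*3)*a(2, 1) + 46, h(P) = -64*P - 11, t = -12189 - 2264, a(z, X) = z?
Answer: -17052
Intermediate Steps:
t = -14453
h(P) = -11 - 64*P
w = 36 (w = -4 + (-1*3*2 + 46) = -4 + (-3*2 + 46) = -4 + (-6 + 46) = -4 + 40 = 36)
B = -2599 (B = 36 + (-11 - 64*41) = 36 + (-11 - 2624) = 36 - 2635 = -2599)
B + t = -2599 - 14453 = -17052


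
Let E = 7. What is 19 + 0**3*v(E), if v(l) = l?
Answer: 19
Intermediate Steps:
19 + 0**3*v(E) = 19 + 0**3*7 = 19 + 0*7 = 19 + 0 = 19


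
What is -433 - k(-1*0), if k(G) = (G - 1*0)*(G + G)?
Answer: -433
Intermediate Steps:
k(G) = 2*G² (k(G) = (G + 0)*(2*G) = G*(2*G) = 2*G²)
-433 - k(-1*0) = -433 - 2*(-1*0)² = -433 - 2*0² = -433 - 2*0 = -433 - 1*0 = -433 + 0 = -433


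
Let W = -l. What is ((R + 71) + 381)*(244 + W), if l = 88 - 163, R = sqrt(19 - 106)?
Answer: 144188 + 319*I*sqrt(87) ≈ 1.4419e+5 + 2975.4*I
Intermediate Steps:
R = I*sqrt(87) (R = sqrt(-87) = I*sqrt(87) ≈ 9.3274*I)
l = -75
W = 75 (W = -1*(-75) = 75)
((R + 71) + 381)*(244 + W) = ((I*sqrt(87) + 71) + 381)*(244 + 75) = ((71 + I*sqrt(87)) + 381)*319 = (452 + I*sqrt(87))*319 = 144188 + 319*I*sqrt(87)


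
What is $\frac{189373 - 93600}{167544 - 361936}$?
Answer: $- \frac{95773}{194392} \approx -0.49268$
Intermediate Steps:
$\frac{189373 - 93600}{167544 - 361936} = \frac{95773}{-194392} = 95773 \left(- \frac{1}{194392}\right) = - \frac{95773}{194392}$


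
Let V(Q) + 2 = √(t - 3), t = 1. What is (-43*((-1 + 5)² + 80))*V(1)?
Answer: 8256 - 4128*I*√2 ≈ 8256.0 - 5837.9*I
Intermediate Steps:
V(Q) = -2 + I*√2 (V(Q) = -2 + √(1 - 3) = -2 + √(-2) = -2 + I*√2)
(-43*((-1 + 5)² + 80))*V(1) = (-43*((-1 + 5)² + 80))*(-2 + I*√2) = (-43*(4² + 80))*(-2 + I*√2) = (-43*(16 + 80))*(-2 + I*√2) = (-43*96)*(-2 + I*√2) = -4128*(-2 + I*√2) = 8256 - 4128*I*√2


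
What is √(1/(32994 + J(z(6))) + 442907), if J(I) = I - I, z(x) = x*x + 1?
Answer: √53572260867294/10998 ≈ 665.51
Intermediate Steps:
z(x) = 1 + x² (z(x) = x² + 1 = 1 + x²)
J(I) = 0
√(1/(32994 + J(z(6))) + 442907) = √(1/(32994 + 0) + 442907) = √(1/32994 + 442907) = √(14613273559/32994) = √53572260867294/10998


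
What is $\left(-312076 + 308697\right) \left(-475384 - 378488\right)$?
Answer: $2885233488$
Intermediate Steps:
$\left(-312076 + 308697\right) \left(-475384 - 378488\right) = \left(-3379\right) \left(-853872\right) = 2885233488$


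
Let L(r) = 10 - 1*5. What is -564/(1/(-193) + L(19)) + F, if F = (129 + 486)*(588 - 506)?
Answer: 12126417/241 ≈ 50317.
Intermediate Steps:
L(r) = 5 (L(r) = 10 - 5 = 5)
F = 50430 (F = 615*82 = 50430)
-564/(1/(-193) + L(19)) + F = -564/(1/(-193) + 5) + 50430 = -564/(-1/193 + 5) + 50430 = -564/964/193 + 50430 = -564*193/964 + 50430 = -27213/241 + 50430 = 12126417/241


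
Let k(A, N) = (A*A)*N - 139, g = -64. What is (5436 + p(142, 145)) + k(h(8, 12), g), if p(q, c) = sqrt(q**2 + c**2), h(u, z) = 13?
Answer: -5519 + sqrt(41189) ≈ -5316.0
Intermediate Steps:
k(A, N) = -139 + N*A**2 (k(A, N) = A**2*N - 139 = N*A**2 - 139 = -139 + N*A**2)
p(q, c) = sqrt(c**2 + q**2)
(5436 + p(142, 145)) + k(h(8, 12), g) = (5436 + sqrt(145**2 + 142**2)) + (-139 - 64*13**2) = (5436 + sqrt(21025 + 20164)) + (-139 - 64*169) = (5436 + sqrt(41189)) + (-139 - 10816) = (5436 + sqrt(41189)) - 10955 = -5519 + sqrt(41189)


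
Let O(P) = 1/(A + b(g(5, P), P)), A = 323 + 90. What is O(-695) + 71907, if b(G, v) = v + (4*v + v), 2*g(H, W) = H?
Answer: 270154598/3757 ≈ 71907.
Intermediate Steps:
g(H, W) = H/2
b(G, v) = 6*v (b(G, v) = v + 5*v = 6*v)
A = 413
O(P) = 1/(413 + 6*P)
O(-695) + 71907 = 1/(413 + 6*(-695)) + 71907 = 1/(413 - 4170) + 71907 = 1/(-3757) + 71907 = -1/3757 + 71907 = 270154598/3757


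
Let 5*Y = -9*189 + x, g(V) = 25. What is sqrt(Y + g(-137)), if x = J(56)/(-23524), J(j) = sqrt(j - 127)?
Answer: sqrt(-1090155794720 - 29405*I*sqrt(71))/58810 ≈ 2.0176e-6 - 17.754*I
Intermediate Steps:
J(j) = sqrt(-127 + j)
x = -I*sqrt(71)/23524 (x = sqrt(-127 + 56)/(-23524) = sqrt(-71)*(-1/23524) = (I*sqrt(71))*(-1/23524) = -I*sqrt(71)/23524 ≈ -0.00035819*I)
Y = -1701/5 - I*sqrt(71)/117620 (Y = (-9*189 - I*sqrt(71)/23524)/5 = (-1701 - I*sqrt(71)/23524)/5 = -1701/5 - I*sqrt(71)/117620 ≈ -340.2 - 7.1639e-5*I)
sqrt(Y + g(-137)) = sqrt((-1701/5 - I*sqrt(71)/117620) + 25) = sqrt(-1576/5 - I*sqrt(71)/117620)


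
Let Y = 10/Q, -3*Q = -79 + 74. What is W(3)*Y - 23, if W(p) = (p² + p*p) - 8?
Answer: 37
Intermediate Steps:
Q = 5/3 (Q = -(-79 + 74)/3 = -⅓*(-5) = 5/3 ≈ 1.6667)
W(p) = -8 + 2*p² (W(p) = (p² + p²) - 8 = 2*p² - 8 = -8 + 2*p²)
Y = 6 (Y = 10/(5/3) = 10*(⅗) = 6)
W(3)*Y - 23 = (-8 + 2*3²)*6 - 23 = (-8 + 2*9)*6 - 23 = (-8 + 18)*6 - 23 = 10*6 - 23 = 60 - 23 = 37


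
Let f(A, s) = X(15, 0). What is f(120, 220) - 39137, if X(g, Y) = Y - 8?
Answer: -39145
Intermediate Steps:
X(g, Y) = -8 + Y
f(A, s) = -8 (f(A, s) = -8 + 0 = -8)
f(120, 220) - 39137 = -8 - 39137 = -39145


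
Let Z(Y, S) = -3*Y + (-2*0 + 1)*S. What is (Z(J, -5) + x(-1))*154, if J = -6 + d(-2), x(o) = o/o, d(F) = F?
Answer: 3080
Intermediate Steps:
x(o) = 1
J = -8 (J = -6 - 2 = -8)
Z(Y, S) = S - 3*Y (Z(Y, S) = -3*Y + (0 + 1)*S = -3*Y + 1*S = -3*Y + S = S - 3*Y)
(Z(J, -5) + x(-1))*154 = ((-5 - 3*(-8)) + 1)*154 = ((-5 + 24) + 1)*154 = (19 + 1)*154 = 20*154 = 3080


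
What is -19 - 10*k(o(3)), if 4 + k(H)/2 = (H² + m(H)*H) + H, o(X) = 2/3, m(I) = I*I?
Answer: 887/27 ≈ 32.852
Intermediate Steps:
m(I) = I²
o(X) = ⅔ (o(X) = 2*(⅓) = ⅔)
k(H) = -8 + 2*H + 2*H² + 2*H³ (k(H) = -8 + 2*((H² + H²*H) + H) = -8 + 2*((H² + H³) + H) = -8 + 2*(H + H² + H³) = -8 + (2*H + 2*H² + 2*H³) = -8 + 2*H + 2*H² + 2*H³)
-19 - 10*k(o(3)) = -19 - 10*(-8 + 2*(⅔) + 2*(⅔)² + 2*(⅔)³) = -19 - 10*(-8 + 4/3 + 2*(4/9) + 2*(8/27)) = -19 - 10*(-8 + 4/3 + 8/9 + 16/27) = -19 - 10*(-140/27) = -19 + 1400/27 = 887/27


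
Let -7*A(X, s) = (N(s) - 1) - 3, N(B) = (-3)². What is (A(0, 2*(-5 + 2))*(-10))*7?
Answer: 50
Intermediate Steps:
N(B) = 9
A(X, s) = -5/7 (A(X, s) = -((9 - 1) - 3)/7 = -(8 - 3)/7 = -⅐*5 = -5/7)
(A(0, 2*(-5 + 2))*(-10))*7 = -5/7*(-10)*7 = (50/7)*7 = 50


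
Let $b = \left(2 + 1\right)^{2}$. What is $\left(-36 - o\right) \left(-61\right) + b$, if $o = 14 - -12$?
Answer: $3791$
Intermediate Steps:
$o = 26$ ($o = 14 + 12 = 26$)
$b = 9$ ($b = 3^{2} = 9$)
$\left(-36 - o\right) \left(-61\right) + b = \left(-36 - 26\right) \left(-61\right) + 9 = \left(-62\right) \left(-61\right) + 9 = 3782 + 9 = 3791$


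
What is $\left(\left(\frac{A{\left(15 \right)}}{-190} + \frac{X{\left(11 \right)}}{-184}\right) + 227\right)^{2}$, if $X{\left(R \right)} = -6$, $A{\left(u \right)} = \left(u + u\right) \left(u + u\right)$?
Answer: $\frac{150988976329}{3055504} \approx 49415.0$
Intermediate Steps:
$A{\left(u \right)} = 4 u^{2}$ ($A{\left(u \right)} = 2 u 2 u = 4 u^{2}$)
$\left(\left(\frac{A{\left(15 \right)}}{-190} + \frac{X{\left(11 \right)}}{-184}\right) + 227\right)^{2} = \left(\left(\frac{4 \cdot 15^{2}}{-190} - \frac{6}{-184}\right) + 227\right)^{2} = \left(\left(4 \cdot 225 \left(- \frac{1}{190}\right) - - \frac{3}{92}\right) + 227\right)^{2} = \left(\left(900 \left(- \frac{1}{190}\right) + \frac{3}{92}\right) + 227\right)^{2} = \left(\left(- \frac{90}{19} + \frac{3}{92}\right) + 227\right)^{2} = \left(- \frac{8223}{1748} + 227\right)^{2} = \left(\frac{388573}{1748}\right)^{2} = \frac{150988976329}{3055504}$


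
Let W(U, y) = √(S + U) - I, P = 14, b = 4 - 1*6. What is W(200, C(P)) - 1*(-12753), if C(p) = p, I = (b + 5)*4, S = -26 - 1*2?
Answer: 12741 + 2*√43 ≈ 12754.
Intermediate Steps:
S = -28 (S = -26 - 2 = -28)
b = -2 (b = 4 - 6 = -2)
I = 12 (I = (-2 + 5)*4 = 3*4 = 12)
W(U, y) = -12 + √(-28 + U) (W(U, y) = √(-28 + U) - 1*12 = √(-28 + U) - 12 = -12 + √(-28 + U))
W(200, C(P)) - 1*(-12753) = (-12 + √(-28 + 200)) - 1*(-12753) = (-12 + √172) + 12753 = (-12 + 2*√43) + 12753 = 12741 + 2*√43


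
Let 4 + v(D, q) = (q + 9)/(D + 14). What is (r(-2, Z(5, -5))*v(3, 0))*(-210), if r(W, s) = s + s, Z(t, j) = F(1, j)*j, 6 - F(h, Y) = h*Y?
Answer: -1362900/17 ≈ -80171.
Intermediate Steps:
F(h, Y) = 6 - Y*h (F(h, Y) = 6 - h*Y = 6 - Y*h)
v(D, q) = -4 + (9 + q)/(14 + D) (v(D, q) = -4 + (q + 9)/(D + 14) = -4 + (9 + q)/(14 + D))
Z(t, j) = j*(6 - j) (Z(t, j) = (6 - 1*j*1)*j = (6 - j)*j = j*(6 - j))
r(W, s) = 2*s
(r(-2, Z(5, -5))*v(3, 0))*(-210) = ((2*(-5*(6 - 1*(-5))))*((-47 + 0 - 4*3)/(14 + 3)))*(-210) = ((2*(-5*(6 + 5)))*((-47 + 0 - 12)/17))*(-210) = ((2*(-5*11))*((1/17)*(-59)))*(-210) = ((2*(-55))*(-59/17))*(-210) = -110*(-59/17)*(-210) = (6490/17)*(-210) = -1362900/17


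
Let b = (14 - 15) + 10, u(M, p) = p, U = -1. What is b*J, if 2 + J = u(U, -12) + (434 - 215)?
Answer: 1845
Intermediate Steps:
b = 9 (b = -1 + 10 = 9)
J = 205 (J = -2 + (-12 + (434 - 215)) = -2 + (-12 + 219) = -2 + 207 = 205)
b*J = 9*205 = 1845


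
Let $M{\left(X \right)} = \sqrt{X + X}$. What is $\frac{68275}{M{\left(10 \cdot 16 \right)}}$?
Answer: $\frac{13655 \sqrt{5}}{8} \approx 3816.7$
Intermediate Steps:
$M{\left(X \right)} = \sqrt{2} \sqrt{X}$ ($M{\left(X \right)} = \sqrt{2 X} = \sqrt{2} \sqrt{X}$)
$\frac{68275}{M{\left(10 \cdot 16 \right)}} = \frac{68275}{\sqrt{2} \sqrt{10 \cdot 16}} = \frac{68275}{\sqrt{2} \sqrt{160}} = \frac{68275}{\sqrt{2} \cdot 4 \sqrt{10}} = \frac{68275}{8 \sqrt{5}} = 68275 \frac{\sqrt{5}}{40} = \frac{13655 \sqrt{5}}{8}$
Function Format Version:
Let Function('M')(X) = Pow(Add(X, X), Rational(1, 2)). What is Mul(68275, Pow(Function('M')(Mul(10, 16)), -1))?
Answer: Mul(Rational(13655, 8), Pow(5, Rational(1, 2))) ≈ 3816.7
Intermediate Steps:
Function('M')(X) = Mul(Pow(2, Rational(1, 2)), Pow(X, Rational(1, 2))) (Function('M')(X) = Pow(Mul(2, X), Rational(1, 2)) = Mul(Pow(2, Rational(1, 2)), Pow(X, Rational(1, 2))))
Mul(68275, Pow(Function('M')(Mul(10, 16)), -1)) = Mul(68275, Pow(Mul(Pow(2, Rational(1, 2)), Pow(Mul(10, 16), Rational(1, 2))), -1)) = Mul(68275, Pow(Mul(Pow(2, Rational(1, 2)), Pow(160, Rational(1, 2))), -1)) = Mul(68275, Pow(Mul(Pow(2, Rational(1, 2)), Mul(4, Pow(10, Rational(1, 2)))), -1)) = Mul(68275, Pow(Mul(8, Pow(5, Rational(1, 2))), -1)) = Mul(68275, Mul(Rational(1, 40), Pow(5, Rational(1, 2)))) = Mul(Rational(13655, 8), Pow(5, Rational(1, 2)))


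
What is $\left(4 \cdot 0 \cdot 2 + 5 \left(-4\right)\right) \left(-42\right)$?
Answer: $840$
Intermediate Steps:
$\left(4 \cdot 0 \cdot 2 + 5 \left(-4\right)\right) \left(-42\right) = \left(0 \cdot 2 - 20\right) \left(-42\right) = \left(0 - 20\right) \left(-42\right) = \left(-20\right) \left(-42\right) = 840$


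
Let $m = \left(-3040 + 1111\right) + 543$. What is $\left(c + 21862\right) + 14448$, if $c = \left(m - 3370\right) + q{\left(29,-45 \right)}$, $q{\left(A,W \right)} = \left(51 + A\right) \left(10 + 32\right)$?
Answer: $34914$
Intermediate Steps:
$q{\left(A,W \right)} = 2142 + 42 A$ ($q{\left(A,W \right)} = \left(51 + A\right) 42 = 2142 + 42 A$)
$m = -1386$ ($m = -1929 + 543 = -1386$)
$c = -1396$ ($c = \left(-1386 - 3370\right) + \left(2142 + 42 \cdot 29\right) = -4756 + \left(2142 + 1218\right) = -4756 + 3360 = -1396$)
$\left(c + 21862\right) + 14448 = \left(-1396 + 21862\right) + 14448 = 20466 + 14448 = 34914$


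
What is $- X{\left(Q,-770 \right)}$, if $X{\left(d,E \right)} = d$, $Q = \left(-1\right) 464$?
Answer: $464$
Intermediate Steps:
$Q = -464$
$- X{\left(Q,-770 \right)} = \left(-1\right) \left(-464\right) = 464$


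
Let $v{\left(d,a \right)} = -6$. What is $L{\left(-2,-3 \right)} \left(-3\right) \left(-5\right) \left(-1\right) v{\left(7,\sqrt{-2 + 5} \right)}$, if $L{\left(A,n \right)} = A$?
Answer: $-180$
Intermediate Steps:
$L{\left(-2,-3 \right)} \left(-3\right) \left(-5\right) \left(-1\right) v{\left(7,\sqrt{-2 + 5} \right)} = - 2 \left(-3\right) \left(-5\right) \left(-1\right) \left(-6\right) = - 2 \cdot 15 \left(-1\right) \left(-6\right) = \left(-2\right) \left(-15\right) \left(-6\right) = 30 \left(-6\right) = -180$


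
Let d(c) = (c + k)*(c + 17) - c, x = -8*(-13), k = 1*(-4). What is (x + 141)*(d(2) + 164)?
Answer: 30380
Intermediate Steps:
k = -4
x = 104
d(c) = -c + (-4 + c)*(17 + c) (d(c) = (c - 4)*(c + 17) - c = (-4 + c)*(17 + c) - c = -c + (-4 + c)*(17 + c))
(x + 141)*(d(2) + 164) = (104 + 141)*((-68 + 2² + 12*2) + 164) = 245*((-68 + 4 + 24) + 164) = 245*(-40 + 164) = 245*124 = 30380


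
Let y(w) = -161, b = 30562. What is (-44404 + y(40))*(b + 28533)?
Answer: -2633568675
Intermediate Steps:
(-44404 + y(40))*(b + 28533) = (-44404 - 161)*(30562 + 28533) = -44565*59095 = -2633568675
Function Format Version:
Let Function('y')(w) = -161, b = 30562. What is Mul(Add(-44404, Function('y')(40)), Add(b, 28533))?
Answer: -2633568675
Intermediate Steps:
Mul(Add(-44404, Function('y')(40)), Add(b, 28533)) = Mul(Add(-44404, -161), Add(30562, 28533)) = Mul(-44565, 59095) = -2633568675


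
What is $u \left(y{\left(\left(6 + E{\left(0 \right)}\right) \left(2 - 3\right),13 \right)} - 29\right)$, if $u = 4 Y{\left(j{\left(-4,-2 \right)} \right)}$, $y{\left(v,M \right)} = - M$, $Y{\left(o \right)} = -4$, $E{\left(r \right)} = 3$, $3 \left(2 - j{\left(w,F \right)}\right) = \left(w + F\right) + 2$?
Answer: $672$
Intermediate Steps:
$j{\left(w,F \right)} = \frac{4}{3} - \frac{F}{3} - \frac{w}{3}$ ($j{\left(w,F \right)} = 2 - \frac{\left(w + F\right) + 2}{3} = 2 - \frac{\left(F + w\right) + 2}{3} = 2 - \frac{2 + F + w}{3} = 2 - \left(\frac{2}{3} + \frac{F}{3} + \frac{w}{3}\right) = \frac{4}{3} - \frac{F}{3} - \frac{w}{3}$)
$u = -16$ ($u = 4 \left(-4\right) = -16$)
$u \left(y{\left(\left(6 + E{\left(0 \right)}\right) \left(2 - 3\right),13 \right)} - 29\right) = - 16 \left(\left(-1\right) 13 - 29\right) = - 16 \left(-13 - 29\right) = \left(-16\right) \left(-42\right) = 672$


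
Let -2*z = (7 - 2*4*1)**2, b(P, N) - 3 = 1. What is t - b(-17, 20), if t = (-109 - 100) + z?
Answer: -427/2 ≈ -213.50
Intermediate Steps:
b(P, N) = 4 (b(P, N) = 3 + 1 = 4)
z = -1/2 (z = -(7 - 2*4*1)**2/2 = -(7 - 8*1)**2/2 = -(7 - 8)**2/2 = -1/2*(-1)**2 = -1/2*1 = -1/2 ≈ -0.50000)
t = -419/2 (t = (-109 - 100) - 1/2 = -209 - 1/2 = -419/2 ≈ -209.50)
t - b(-17, 20) = -419/2 - 1*4 = -419/2 - 4 = -427/2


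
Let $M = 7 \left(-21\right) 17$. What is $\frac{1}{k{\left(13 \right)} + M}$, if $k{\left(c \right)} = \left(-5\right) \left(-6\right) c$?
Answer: $- \frac{1}{2109} \approx -0.00047416$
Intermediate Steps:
$k{\left(c \right)} = 30 c$
$M = -2499$ ($M = \left(-147\right) 17 = -2499$)
$\frac{1}{k{\left(13 \right)} + M} = \frac{1}{30 \cdot 13 - 2499} = \frac{1}{390 - 2499} = \frac{1}{-2109} = - \frac{1}{2109}$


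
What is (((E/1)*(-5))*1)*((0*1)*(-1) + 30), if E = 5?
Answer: -750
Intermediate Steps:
(((E/1)*(-5))*1)*((0*1)*(-1) + 30) = (((5/1)*(-5))*1)*((0*1)*(-1) + 30) = (((5*1)*(-5))*1)*(0*(-1) + 30) = ((5*(-5))*1)*(0 + 30) = -25*1*30 = -25*30 = -750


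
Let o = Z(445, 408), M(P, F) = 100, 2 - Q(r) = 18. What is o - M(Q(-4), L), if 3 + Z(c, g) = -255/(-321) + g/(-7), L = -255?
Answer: -120208/749 ≈ -160.49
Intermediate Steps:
Q(r) = -16 (Q(r) = 2 - 1*18 = 2 - 18 = -16)
Z(c, g) = -236/107 - g/7 (Z(c, g) = -3 + (-255/(-321) + g/(-7)) = -3 + (-255*(-1/321) + g*(-⅐)) = -3 + (85/107 - g/7) = -236/107 - g/7)
o = -45308/749 (o = -236/107 - ⅐*408 = -236/107 - 408/7 = -45308/749 ≈ -60.491)
o - M(Q(-4), L) = -45308/749 - 1*100 = -45308/749 - 100 = -120208/749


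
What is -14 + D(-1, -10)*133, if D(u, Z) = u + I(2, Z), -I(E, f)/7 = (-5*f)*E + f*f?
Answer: -186347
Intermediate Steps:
I(E, f) = -7*f² + 35*E*f (I(E, f) = -7*((-5*f)*E + f*f) = -7*(-5*E*f + f²) = -7*(f² - 5*E*f) = -7*f² + 35*E*f)
D(u, Z) = u + 7*Z*(10 - Z) (D(u, Z) = u + 7*Z*(-Z + 5*2) = u + 7*Z*(-Z + 10) = u + 7*Z*(10 - Z))
-14 + D(-1, -10)*133 = -14 + (-1 - 7*(-10)*(-10 - 10))*133 = -14 + (-1 - 7*(-10)*(-20))*133 = -14 + (-1 - 1400)*133 = -14 - 1401*133 = -14 - 186333 = -186347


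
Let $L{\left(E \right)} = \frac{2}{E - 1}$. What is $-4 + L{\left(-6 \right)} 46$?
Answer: $- \frac{120}{7} \approx -17.143$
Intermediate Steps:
$L{\left(E \right)} = \frac{2}{-1 + E}$ ($L{\left(E \right)} = \frac{2}{E - 1} = \frac{2}{-1 + E}$)
$-4 + L{\left(-6 \right)} 46 = -4 + \frac{2}{-1 - 6} \cdot 46 = -4 + \frac{2}{-7} \cdot 46 = -4 + 2 \left(- \frac{1}{7}\right) 46 = -4 - \frac{92}{7} = - \frac{120}{7}$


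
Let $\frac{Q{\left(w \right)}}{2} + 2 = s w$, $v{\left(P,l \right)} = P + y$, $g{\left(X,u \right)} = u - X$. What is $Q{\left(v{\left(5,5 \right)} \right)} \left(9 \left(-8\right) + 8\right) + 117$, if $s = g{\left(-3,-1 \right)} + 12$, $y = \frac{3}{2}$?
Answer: $-11275$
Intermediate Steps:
$y = \frac{3}{2}$ ($y = 3 \cdot \frac{1}{2} = \frac{3}{2} \approx 1.5$)
$s = 14$ ($s = \left(-1 - -3\right) + 12 = \left(-1 + 3\right) + 12 = 2 + 12 = 14$)
$v{\left(P,l \right)} = \frac{3}{2} + P$ ($v{\left(P,l \right)} = P + \frac{3}{2} = \frac{3}{2} + P$)
$Q{\left(w \right)} = -4 + 28 w$ ($Q{\left(w \right)} = -4 + 2 \cdot 14 w = -4 + 28 w$)
$Q{\left(v{\left(5,5 \right)} \right)} \left(9 \left(-8\right) + 8\right) + 117 = \left(-4 + 28 \left(\frac{3}{2} + 5\right)\right) \left(9 \left(-8\right) + 8\right) + 117 = \left(-4 + 28 \cdot \frac{13}{2}\right) \left(-72 + 8\right) + 117 = \left(-4 + 182\right) \left(-64\right) + 117 = 178 \left(-64\right) + 117 = -11392 + 117 = -11275$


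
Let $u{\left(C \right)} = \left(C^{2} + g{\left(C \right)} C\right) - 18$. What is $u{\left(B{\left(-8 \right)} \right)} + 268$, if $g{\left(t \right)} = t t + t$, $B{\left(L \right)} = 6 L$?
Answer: $-105734$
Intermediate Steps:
$g{\left(t \right)} = t + t^{2}$ ($g{\left(t \right)} = t^{2} + t = t + t^{2}$)
$u{\left(C \right)} = -18 + C^{2} + C^{2} \left(1 + C\right)$ ($u{\left(C \right)} = \left(C^{2} + C \left(1 + C\right) C\right) - 18 = \left(C^{2} + C^{2} \left(1 + C\right)\right) - 18 = -18 + C^{2} + C^{2} \left(1 + C\right)$)
$u{\left(B{\left(-8 \right)} \right)} + 268 = \left(-18 + \left(6 \left(-8\right)\right)^{3} + 2 \left(6 \left(-8\right)\right)^{2}\right) + 268 = \left(-18 + \left(-48\right)^{3} + 2 \left(-48\right)^{2}\right) + 268 = \left(-18 - 110592 + 2 \cdot 2304\right) + 268 = \left(-18 - 110592 + 4608\right) + 268 = -106002 + 268 = -105734$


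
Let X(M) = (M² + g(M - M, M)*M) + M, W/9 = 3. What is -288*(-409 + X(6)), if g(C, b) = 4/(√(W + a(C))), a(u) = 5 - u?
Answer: 105696 - 864*√2 ≈ 1.0447e+5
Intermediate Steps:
W = 27 (W = 9*3 = 27)
g(C, b) = 4/√(32 - C) (g(C, b) = 4/(√(27 + (5 - C))) = 4/(√(32 - C)) = 4/√(32 - C))
X(M) = M + M² + M*√2/2 (X(M) = (M² + (4/√(32 - (M - M)))*M) + M = (M² + (4/√(32 - 1*0))*M) + M = (M² + (4/√(32 + 0))*M) + M = (M² + (4/√32)*M) + M = (M² + (4*(√2/8))*M) + M = (M² + (√2/2)*M) + M = (M² + M*√2/2) + M = M + M² + M*√2/2)
-288*(-409 + X(6)) = -288*(-409 + (½)*6*(2 + √2 + 2*6)) = -288*(-409 + (½)*6*(2 + √2 + 12)) = -288*(-409 + (½)*6*(14 + √2)) = -288*(-409 + (42 + 3*√2)) = -288*(-367 + 3*√2) = 105696 - 864*√2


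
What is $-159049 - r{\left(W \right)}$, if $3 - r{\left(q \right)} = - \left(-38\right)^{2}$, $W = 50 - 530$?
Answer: $-160496$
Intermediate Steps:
$W = -480$ ($W = 50 - 530 = -480$)
$r{\left(q \right)} = 1447$ ($r{\left(q \right)} = 3 - - \left(-38\right)^{2} = 3 - \left(-1\right) 1444 = 3 - -1444 = 3 + 1444 = 1447$)
$-159049 - r{\left(W \right)} = -159049 - 1447 = -160496$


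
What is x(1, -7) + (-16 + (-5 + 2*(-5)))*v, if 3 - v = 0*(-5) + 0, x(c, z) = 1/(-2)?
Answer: -187/2 ≈ -93.500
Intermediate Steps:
x(c, z) = -1/2
v = 3 (v = 3 - (0*(-5) + 0) = 3 - (0 + 0) = 3 - 1*0 = 3 + 0 = 3)
x(1, -7) + (-16 + (-5 + 2*(-5)))*v = -1/2 + (-16 + (-5 + 2*(-5)))*3 = -1/2 + (-16 + (-5 - 10))*3 = -1/2 + (-16 - 15)*3 = -1/2 - 31*3 = -1/2 - 93 = -187/2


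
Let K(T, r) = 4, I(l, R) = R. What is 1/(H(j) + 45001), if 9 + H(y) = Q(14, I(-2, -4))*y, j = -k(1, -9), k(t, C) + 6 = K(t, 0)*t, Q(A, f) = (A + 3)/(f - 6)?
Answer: 5/224943 ≈ 2.2228e-5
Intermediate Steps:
Q(A, f) = (3 + A)/(-6 + f)
k(t, C) = -6 + 4*t
j = 2 (j = -(-6 + 4*1) = -(-6 + 4) = -1*(-2) = 2)
H(y) = -9 - 17*y/10 (H(y) = -9 + ((3 + 14)/(-6 - 4))*y = -9 + (17/(-10))*y = -9 + (-⅒*17)*y = -9 - 17*y/10)
1/(H(j) + 45001) = 1/((-9 - 17/10*2) + 45001) = 1/((-9 - 17/5) + 45001) = 1/(-62/5 + 45001) = 1/(224943/5) = 5/224943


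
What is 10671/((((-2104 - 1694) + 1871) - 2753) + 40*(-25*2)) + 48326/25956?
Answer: 11460301/43346520 ≈ 0.26439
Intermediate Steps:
10671/((((-2104 - 1694) + 1871) - 2753) + 40*(-25*2)) + 48326/25956 = 10671/(((-3798 + 1871) - 2753) + 40*(-50)) + 48326*(1/25956) = 10671/((-1927 - 2753) - 2000) + 24163/12978 = 10671/(-4680 - 2000) + 24163/12978 = 10671/(-6680) + 24163/12978 = 10671*(-1/6680) + 24163/12978 = -10671/6680 + 24163/12978 = 11460301/43346520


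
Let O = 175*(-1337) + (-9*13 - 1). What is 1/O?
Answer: -1/234093 ≈ -4.2718e-6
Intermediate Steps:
O = -234093 (O = -233975 + (-117 - 1) = -233975 - 118 = -234093)
1/O = 1/(-234093) = -1/234093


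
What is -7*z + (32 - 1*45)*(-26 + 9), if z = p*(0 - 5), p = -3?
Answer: 116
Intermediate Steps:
z = 15 (z = -3*(0 - 5) = -3*(-5) = 15)
-7*z + (32 - 1*45)*(-26 + 9) = -7*15 + (32 - 1*45)*(-26 + 9) = -105 + (32 - 45)*(-17) = -105 - 13*(-17) = -105 + 221 = 116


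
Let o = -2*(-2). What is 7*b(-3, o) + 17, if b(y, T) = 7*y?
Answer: -130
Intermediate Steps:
o = 4
7*b(-3, o) + 17 = 7*(7*(-3)) + 17 = 7*(-21) + 17 = -147 + 17 = -130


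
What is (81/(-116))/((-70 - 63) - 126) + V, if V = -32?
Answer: -961327/30044 ≈ -31.997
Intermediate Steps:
(81/(-116))/((-70 - 63) - 126) + V = (81/(-116))/((-70 - 63) - 126) - 32 = (81*(-1/116))/(-133 - 126) - 32 = -81/116/(-259) - 32 = -81/116*(-1/259) - 32 = 81/30044 - 32 = -961327/30044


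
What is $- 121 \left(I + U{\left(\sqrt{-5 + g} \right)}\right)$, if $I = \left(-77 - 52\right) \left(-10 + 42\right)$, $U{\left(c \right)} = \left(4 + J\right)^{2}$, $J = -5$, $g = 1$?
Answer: $499367$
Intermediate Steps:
$U{\left(c \right)} = 1$ ($U{\left(c \right)} = \left(4 - 5\right)^{2} = \left(-1\right)^{2} = 1$)
$I = -4128$ ($I = \left(-129\right) 32 = -4128$)
$- 121 \left(I + U{\left(\sqrt{-5 + g} \right)}\right) = - 121 \left(-4128 + 1\right) = \left(-121\right) \left(-4127\right) = 499367$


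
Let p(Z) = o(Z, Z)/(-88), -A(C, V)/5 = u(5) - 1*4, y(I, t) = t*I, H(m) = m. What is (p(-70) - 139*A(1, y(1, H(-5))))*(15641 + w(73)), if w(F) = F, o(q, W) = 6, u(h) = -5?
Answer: -2162427111/22 ≈ -9.8292e+7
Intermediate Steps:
y(I, t) = I*t
A(C, V) = 45 (A(C, V) = -5*(-5 - 1*4) = -5*(-5 - 4) = -5*(-9) = 45)
p(Z) = -3/44 (p(Z) = 6/(-88) = 6*(-1/88) = -3/44)
(p(-70) - 139*A(1, y(1, H(-5))))*(15641 + w(73)) = (-3/44 - 139*45)*(15641 + 73) = (-3/44 - 6255)*15714 = -275223/44*15714 = -2162427111/22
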